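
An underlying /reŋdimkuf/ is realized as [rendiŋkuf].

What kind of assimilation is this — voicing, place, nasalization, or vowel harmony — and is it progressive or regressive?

place assimilation, regressive

/ŋ/→[n] /m/→[ŋ].
Each target copies a feature from the following segment, so the direction is regressive.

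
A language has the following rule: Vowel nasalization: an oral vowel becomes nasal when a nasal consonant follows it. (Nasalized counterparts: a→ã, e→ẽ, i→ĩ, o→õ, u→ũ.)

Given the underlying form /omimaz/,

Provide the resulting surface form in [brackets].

/o/ before nasal /m/ → [õ]
/i/ before nasal /m/ → [ĩ]

[õmĩmaz]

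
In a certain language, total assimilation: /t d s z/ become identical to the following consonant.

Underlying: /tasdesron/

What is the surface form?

/s/ before /d/ → [d] (total assimilation)
/s/ before /r/ → [r] (total assimilation)

[tadderron]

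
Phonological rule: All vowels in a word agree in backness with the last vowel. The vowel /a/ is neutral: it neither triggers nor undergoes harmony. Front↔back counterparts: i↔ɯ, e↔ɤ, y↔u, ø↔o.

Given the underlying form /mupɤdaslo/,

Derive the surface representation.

no segment meets the rule's conditions; no change.

[mupɤdaslo]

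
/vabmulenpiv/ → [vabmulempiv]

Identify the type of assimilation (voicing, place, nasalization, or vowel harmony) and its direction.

place assimilation, regressive

/n/→[m].
Each target copies a feature from the following segment, so the direction is regressive.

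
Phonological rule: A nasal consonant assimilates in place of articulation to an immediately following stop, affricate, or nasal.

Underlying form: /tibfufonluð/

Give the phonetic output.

[tibfufonluð]

no segment meets the rule's conditions; no change.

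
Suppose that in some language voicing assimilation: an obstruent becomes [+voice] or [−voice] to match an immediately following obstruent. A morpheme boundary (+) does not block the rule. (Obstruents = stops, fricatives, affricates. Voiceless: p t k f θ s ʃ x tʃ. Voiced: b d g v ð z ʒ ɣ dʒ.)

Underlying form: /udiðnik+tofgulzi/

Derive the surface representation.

/f/ before /g/ (voiced) → [v]

[udiðnik+tovgulzi]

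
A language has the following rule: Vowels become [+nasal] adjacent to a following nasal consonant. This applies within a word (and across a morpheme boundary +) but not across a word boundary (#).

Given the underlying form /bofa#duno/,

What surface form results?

/u/ before nasal /n/ → [ũ]

[bofa#dũno]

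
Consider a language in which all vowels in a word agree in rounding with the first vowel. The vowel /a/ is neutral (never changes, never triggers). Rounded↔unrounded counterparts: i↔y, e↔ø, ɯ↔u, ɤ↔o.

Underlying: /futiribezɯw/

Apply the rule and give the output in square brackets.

/i/ harmonizes with /u/ ([+round]) → [y]
/i/ harmonizes with /u/ ([+round]) → [y]
/e/ harmonizes with /u/ ([+round]) → [ø]
/ɯ/ harmonizes with /u/ ([+round]) → [u]

[futyrybøzuw]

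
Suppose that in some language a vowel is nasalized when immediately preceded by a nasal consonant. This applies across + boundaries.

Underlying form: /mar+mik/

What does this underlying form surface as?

[mãr+mĩk]

/a/ after nasal /m/ → [ã]
/i/ after nasal /m/ → [ĩ]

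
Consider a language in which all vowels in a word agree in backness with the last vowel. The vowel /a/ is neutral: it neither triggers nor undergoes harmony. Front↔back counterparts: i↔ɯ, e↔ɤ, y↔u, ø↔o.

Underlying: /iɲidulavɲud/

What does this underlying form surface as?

[ɯɲɯdulavɲud]

/i/ harmonizes with /u/ ([+back]) → [ɯ]
/i/ harmonizes with /u/ ([+back]) → [ɯ]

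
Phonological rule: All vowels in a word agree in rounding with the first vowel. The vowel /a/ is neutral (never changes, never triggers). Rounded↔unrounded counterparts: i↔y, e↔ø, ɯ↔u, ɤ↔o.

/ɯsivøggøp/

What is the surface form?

[ɯsiveggep]

/ø/ harmonizes with /ɯ/ ([-round]) → [e]
/ø/ harmonizes with /ɯ/ ([-round]) → [e]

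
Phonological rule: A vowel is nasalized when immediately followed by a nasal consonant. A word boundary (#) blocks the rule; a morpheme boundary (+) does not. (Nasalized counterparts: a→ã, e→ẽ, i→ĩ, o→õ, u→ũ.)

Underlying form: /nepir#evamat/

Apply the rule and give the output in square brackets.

[nepir#evãmat]

/a/ before nasal /m/ → [ã]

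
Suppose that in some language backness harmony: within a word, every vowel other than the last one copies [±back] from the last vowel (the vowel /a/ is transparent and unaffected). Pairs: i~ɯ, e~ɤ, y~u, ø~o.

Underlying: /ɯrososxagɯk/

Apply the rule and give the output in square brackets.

[ɯrososxagɯk]

no segment meets the rule's conditions; no change.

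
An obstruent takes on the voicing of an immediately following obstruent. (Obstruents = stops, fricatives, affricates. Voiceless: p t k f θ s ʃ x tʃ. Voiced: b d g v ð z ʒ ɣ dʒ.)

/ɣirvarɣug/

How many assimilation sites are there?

No segment meets the rule's conditions.

0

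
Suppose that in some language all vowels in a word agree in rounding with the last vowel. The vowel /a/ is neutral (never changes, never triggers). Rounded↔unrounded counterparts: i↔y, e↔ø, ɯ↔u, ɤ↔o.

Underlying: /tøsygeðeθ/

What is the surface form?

[tesigeðeθ]

/ø/ harmonizes with /e/ ([-round]) → [e]
/y/ harmonizes with /e/ ([-round]) → [i]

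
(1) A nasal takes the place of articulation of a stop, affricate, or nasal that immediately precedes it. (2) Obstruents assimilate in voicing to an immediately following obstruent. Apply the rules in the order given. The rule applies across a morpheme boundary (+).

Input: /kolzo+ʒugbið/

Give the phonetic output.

[kolzo+ʒugbið]

Rule 1: no segment meets the rule's conditions; no change.
After rule 1: kolzo+ʒugbið
Rule 2: no segment meets the rule's conditions; no change.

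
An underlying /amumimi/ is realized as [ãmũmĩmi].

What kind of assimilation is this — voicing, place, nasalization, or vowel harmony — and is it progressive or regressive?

nasalization, regressive

/a/→[ã] /u/→[ũ] /i/→[ĩ].
Each target copies a feature from the following segment, so the direction is regressive.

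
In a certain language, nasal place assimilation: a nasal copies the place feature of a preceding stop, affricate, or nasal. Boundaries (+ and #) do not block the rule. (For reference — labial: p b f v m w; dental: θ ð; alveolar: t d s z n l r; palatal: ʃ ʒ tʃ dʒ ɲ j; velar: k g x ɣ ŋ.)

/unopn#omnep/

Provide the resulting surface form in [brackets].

[unopm#ommep]

/n/ after /p/ (labial) → [m]
/n/ after /m/ (labial) → [m]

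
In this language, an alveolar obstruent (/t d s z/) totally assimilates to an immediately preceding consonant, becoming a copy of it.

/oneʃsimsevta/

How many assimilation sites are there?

3

/s/ after /ʃ/ → [ʃ] (total assimilation)
/s/ after /m/ → [m] (total assimilation)
/t/ after /v/ → [v] (total assimilation)
3 segments change.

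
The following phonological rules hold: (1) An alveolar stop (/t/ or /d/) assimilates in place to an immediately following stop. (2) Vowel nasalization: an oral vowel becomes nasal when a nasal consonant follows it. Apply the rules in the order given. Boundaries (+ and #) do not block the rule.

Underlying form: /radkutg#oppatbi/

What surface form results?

[ragkukg#oppapbi]

Rule 1: /d/ before /k/ (velar) → [g]
Rule 1: /t/ before /g/ (velar) → [k]
Rule 1: /t/ before /b/ (labial) → [p]
After rule 1: ragkukg#oppapbi
Rule 2: no segment meets the rule's conditions; no change.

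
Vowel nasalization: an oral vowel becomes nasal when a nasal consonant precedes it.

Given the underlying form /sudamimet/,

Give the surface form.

[sudamĩmẽt]

/i/ after nasal /m/ → [ĩ]
/e/ after nasal /m/ → [ẽ]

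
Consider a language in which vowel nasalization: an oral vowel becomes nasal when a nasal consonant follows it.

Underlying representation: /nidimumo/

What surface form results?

/i/ before nasal /m/ → [ĩ]
/u/ before nasal /m/ → [ũ]

[nidĩmũmo]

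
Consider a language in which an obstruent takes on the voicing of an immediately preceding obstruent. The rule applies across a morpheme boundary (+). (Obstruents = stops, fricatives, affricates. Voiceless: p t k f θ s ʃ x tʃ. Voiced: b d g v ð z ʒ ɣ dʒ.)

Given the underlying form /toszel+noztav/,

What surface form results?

/z/ after /s/ (voiceless) → [s]
/t/ after /z/ (voiced) → [d]

[tossel+nozdav]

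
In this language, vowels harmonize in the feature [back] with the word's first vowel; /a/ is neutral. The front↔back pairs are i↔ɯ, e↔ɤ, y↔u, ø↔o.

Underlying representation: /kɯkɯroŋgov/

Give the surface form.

[kɯkɯroŋgov]

no segment meets the rule's conditions; no change.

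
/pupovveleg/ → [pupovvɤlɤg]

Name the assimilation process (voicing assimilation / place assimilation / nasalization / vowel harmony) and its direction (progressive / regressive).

vowel harmony, progressive

/e/→[ɤ] /e/→[ɤ].
Vowels agree with the first vowel, so the harmony is progressive.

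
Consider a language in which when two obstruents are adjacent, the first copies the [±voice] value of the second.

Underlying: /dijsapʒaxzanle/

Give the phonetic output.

/p/ before /ʒ/ (voiced) → [b]
/x/ before /z/ (voiced) → [ɣ]

[dijsabʒaɣzanle]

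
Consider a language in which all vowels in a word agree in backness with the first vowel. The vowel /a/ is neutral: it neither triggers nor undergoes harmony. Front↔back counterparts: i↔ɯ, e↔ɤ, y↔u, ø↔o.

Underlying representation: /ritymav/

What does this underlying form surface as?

no segment meets the rule's conditions; no change.

[ritymav]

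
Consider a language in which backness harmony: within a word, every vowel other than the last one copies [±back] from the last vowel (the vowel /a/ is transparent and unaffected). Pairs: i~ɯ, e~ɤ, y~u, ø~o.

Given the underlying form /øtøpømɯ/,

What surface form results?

/ø/ harmonizes with /ɯ/ ([+back]) → [o]
/ø/ harmonizes with /ɯ/ ([+back]) → [o]
/ø/ harmonizes with /ɯ/ ([+back]) → [o]

[otopomɯ]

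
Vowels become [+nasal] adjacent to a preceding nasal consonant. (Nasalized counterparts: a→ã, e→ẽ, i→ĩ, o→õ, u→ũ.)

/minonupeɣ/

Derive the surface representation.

/i/ after nasal /m/ → [ĩ]
/o/ after nasal /n/ → [õ]
/u/ after nasal /n/ → [ũ]

[mĩnõnũpeɣ]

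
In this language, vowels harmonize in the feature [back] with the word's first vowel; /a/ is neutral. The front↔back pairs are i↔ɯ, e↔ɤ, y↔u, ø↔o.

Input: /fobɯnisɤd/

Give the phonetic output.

[fobɯnɯsɤd]

/i/ harmonizes with /o/ ([+back]) → [ɯ]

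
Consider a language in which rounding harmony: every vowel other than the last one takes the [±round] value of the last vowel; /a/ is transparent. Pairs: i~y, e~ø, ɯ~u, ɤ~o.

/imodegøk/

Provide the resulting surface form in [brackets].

/i/ harmonizes with /ø/ ([+round]) → [y]
/e/ harmonizes with /ø/ ([+round]) → [ø]

[ymodøgøk]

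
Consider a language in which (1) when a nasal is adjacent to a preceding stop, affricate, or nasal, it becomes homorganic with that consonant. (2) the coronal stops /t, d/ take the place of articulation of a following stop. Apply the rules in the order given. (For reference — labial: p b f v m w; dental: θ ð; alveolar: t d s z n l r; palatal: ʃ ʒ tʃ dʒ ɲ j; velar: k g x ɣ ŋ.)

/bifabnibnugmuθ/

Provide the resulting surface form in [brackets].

[bifabmibmugŋuθ]

Rule 1: /n/ after /b/ (labial) → [m]
Rule 1: /n/ after /b/ (labial) → [m]
Rule 1: /m/ after /g/ (velar) → [ŋ]
After rule 1: bifabmibmugŋuθ
Rule 2: no segment meets the rule's conditions; no change.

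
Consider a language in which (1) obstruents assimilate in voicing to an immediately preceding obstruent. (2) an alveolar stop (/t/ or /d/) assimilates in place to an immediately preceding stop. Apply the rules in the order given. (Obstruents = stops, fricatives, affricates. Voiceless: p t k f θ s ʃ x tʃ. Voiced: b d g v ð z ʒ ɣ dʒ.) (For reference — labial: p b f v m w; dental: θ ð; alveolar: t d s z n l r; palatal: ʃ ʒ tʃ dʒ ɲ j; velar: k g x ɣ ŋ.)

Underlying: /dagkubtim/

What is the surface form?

[daggubbim]

Rule 1: /k/ after /g/ (voiced) → [g]
Rule 1: /t/ after /b/ (voiced) → [d]
After rule 1: daggubdim
Rule 2: /d/ after /b/ (labial) → [b]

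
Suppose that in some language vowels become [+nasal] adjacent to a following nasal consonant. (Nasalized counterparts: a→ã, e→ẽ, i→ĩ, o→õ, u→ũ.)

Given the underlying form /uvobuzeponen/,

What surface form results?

[uvobuzepõnẽn]

/o/ before nasal /n/ → [õ]
/e/ before nasal /n/ → [ẽ]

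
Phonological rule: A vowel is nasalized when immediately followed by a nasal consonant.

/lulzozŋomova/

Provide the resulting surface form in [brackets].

[lulzozŋõmova]

/o/ before nasal /m/ → [õ]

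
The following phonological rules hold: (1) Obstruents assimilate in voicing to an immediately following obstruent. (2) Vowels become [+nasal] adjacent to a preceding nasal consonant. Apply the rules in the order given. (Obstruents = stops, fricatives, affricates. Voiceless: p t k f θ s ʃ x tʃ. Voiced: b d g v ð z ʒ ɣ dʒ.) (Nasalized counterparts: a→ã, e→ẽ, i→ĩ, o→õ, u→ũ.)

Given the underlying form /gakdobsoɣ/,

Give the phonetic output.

Rule 1: /k/ before /d/ (voiced) → [g]
Rule 1: /b/ before /s/ (voiceless) → [p]
After rule 1: gagdopsoɣ
Rule 2: no segment meets the rule's conditions; no change.

[gagdopsoɣ]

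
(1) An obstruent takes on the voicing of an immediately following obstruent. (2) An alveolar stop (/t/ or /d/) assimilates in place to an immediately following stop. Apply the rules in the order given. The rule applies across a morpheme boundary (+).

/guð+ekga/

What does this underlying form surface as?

[guð+egga]

Rule 1: /k/ before /g/ (voiced) → [g]
After rule 1: guð+egga
Rule 2: no segment meets the rule's conditions; no change.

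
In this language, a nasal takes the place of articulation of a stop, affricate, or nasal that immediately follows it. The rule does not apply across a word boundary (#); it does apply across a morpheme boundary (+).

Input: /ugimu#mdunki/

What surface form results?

/m/ before /d/ (alveolar) → [n]
/n/ before /k/ (velar) → [ŋ]

[ugimu#nduŋki]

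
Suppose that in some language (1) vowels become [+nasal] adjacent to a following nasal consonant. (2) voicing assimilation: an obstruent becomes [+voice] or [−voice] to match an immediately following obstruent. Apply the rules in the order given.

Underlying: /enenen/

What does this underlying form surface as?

Rule 1: /e/ before nasal /n/ → [ẽ]
Rule 1: /e/ before nasal /n/ → [ẽ]
Rule 1: /e/ before nasal /n/ → [ẽ]
After rule 1: ẽnẽnẽn
Rule 2: no segment meets the rule's conditions; no change.

[ẽnẽnẽn]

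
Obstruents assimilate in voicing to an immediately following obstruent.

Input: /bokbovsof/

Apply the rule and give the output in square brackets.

[bogbofsof]

/k/ before /b/ (voiced) → [g]
/v/ before /s/ (voiceless) → [f]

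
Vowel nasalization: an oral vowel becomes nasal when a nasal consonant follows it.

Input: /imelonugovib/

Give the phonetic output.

[ĩmelõnugovib]

/i/ before nasal /m/ → [ĩ]
/o/ before nasal /n/ → [õ]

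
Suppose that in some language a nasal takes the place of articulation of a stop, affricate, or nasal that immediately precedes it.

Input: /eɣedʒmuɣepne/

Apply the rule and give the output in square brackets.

[eɣedʒɲuɣepme]

/m/ after /dʒ/ (palatal) → [ɲ]
/n/ after /p/ (labial) → [m]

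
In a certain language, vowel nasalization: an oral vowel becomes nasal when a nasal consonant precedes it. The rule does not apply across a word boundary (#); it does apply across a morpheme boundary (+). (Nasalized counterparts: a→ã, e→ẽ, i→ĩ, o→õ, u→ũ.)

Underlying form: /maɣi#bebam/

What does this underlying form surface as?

[mãɣi#bebam]

/a/ after nasal /m/ → [ã]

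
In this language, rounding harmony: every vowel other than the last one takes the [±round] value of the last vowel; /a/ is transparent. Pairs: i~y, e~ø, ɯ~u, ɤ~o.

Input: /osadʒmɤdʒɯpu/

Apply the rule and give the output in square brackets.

/ɤ/ harmonizes with /u/ ([+round]) → [o]
/ɯ/ harmonizes with /u/ ([+round]) → [u]

[osadʒmodʒupu]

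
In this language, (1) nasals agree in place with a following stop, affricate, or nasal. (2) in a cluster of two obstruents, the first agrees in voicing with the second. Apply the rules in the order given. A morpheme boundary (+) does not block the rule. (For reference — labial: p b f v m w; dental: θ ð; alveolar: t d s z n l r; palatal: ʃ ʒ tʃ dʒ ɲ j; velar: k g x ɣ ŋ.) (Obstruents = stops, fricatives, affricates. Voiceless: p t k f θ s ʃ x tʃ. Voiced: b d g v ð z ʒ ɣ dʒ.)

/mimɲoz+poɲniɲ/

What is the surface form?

Rule 1: /m/ before /ɲ/ (palatal) → [ɲ]
Rule 1: /ɲ/ before /n/ (alveolar) → [n]
After rule 1: miɲɲoz+ponniɲ
Rule 2: /z/ before /p/ (voiceless) → [s]

[miɲɲos+ponniɲ]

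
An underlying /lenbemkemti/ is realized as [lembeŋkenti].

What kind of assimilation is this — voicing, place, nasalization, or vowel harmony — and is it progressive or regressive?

place assimilation, regressive

/n/→[m] /m/→[ŋ] /m/→[n].
Each target copies a feature from the following segment, so the direction is regressive.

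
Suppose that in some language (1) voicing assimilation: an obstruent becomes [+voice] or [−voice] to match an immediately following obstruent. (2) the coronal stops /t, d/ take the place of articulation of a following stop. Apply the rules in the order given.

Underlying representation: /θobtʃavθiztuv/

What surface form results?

Rule 1: /b/ before /tʃ/ (voiceless) → [p]
Rule 1: /v/ before /θ/ (voiceless) → [f]
Rule 1: /z/ before /t/ (voiceless) → [s]
After rule 1: θoptʃafθistuv
Rule 2: no segment meets the rule's conditions; no change.

[θoptʃafθistuv]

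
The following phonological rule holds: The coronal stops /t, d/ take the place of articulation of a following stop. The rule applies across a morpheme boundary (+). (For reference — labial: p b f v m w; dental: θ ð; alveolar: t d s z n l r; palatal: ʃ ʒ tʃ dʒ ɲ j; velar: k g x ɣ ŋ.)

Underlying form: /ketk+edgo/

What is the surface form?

[kekk+eggo]

/t/ before /k/ (velar) → [k]
/d/ before /g/ (velar) → [g]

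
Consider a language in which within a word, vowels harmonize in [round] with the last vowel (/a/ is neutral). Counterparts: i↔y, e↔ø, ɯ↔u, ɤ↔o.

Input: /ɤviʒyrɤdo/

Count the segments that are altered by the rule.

/ɤ/ harmonizes with /o/ ([+round]) → [o]
/i/ harmonizes with /o/ ([+round]) → [y]
/ɤ/ harmonizes with /o/ ([+round]) → [o]
3 segments change.

3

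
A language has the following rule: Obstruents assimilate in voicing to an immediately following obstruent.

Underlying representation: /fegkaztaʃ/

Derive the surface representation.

/g/ before /k/ (voiceless) → [k]
/z/ before /t/ (voiceless) → [s]

[fekkastaʃ]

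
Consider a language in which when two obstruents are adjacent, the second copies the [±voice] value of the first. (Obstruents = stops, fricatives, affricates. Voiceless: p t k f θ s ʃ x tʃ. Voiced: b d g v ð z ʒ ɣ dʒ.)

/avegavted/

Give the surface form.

[avegavded]

/t/ after /v/ (voiced) → [d]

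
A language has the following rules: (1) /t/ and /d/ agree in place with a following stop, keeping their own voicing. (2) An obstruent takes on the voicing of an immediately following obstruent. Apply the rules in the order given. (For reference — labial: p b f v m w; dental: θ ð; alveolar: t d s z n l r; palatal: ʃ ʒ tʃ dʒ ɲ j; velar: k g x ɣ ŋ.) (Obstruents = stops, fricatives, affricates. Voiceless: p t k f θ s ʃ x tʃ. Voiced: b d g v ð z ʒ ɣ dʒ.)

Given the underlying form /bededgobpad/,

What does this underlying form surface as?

Rule 1: /d/ before /g/ (velar) → [g]
After rule 1: bedeggobpad
Rule 2: /b/ before /p/ (voiceless) → [p]

[bedeggoppad]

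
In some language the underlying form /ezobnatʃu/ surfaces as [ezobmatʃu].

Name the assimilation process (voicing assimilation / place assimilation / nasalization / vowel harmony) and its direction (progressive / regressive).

/n/→[m].
Each target copies a feature from the preceding segment, so the direction is progressive.

place assimilation, progressive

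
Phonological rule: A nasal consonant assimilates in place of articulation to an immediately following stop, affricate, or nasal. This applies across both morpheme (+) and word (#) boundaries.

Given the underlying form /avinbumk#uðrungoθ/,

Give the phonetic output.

/n/ before /b/ (labial) → [m]
/m/ before /k/ (velar) → [ŋ]
/n/ before /g/ (velar) → [ŋ]

[avimbuŋk#uðruŋgoθ]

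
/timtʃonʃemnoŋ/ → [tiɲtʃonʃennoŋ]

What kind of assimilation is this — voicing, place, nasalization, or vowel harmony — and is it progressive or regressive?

place assimilation, regressive

/m/→[ɲ] /m/→[n].
Each target copies a feature from the following segment, so the direction is regressive.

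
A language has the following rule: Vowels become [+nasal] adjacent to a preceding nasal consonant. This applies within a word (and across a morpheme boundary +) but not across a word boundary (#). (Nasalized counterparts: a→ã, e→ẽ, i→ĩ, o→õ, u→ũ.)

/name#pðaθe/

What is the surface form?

[nãmẽ#pðaθe]

/a/ after nasal /n/ → [ã]
/e/ after nasal /m/ → [ẽ]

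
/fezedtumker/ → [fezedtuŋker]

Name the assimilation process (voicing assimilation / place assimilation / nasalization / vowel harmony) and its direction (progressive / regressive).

/m/→[ŋ].
Each target copies a feature from the following segment, so the direction is regressive.

place assimilation, regressive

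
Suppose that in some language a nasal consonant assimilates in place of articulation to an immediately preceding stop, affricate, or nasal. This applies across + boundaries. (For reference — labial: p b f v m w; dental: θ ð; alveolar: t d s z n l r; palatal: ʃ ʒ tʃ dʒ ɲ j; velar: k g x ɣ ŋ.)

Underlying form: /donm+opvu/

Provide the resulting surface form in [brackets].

[donn+opvu]

/m/ after /n/ (alveolar) → [n]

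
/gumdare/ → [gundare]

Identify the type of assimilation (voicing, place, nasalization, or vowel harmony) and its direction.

place assimilation, regressive

/m/→[n].
Each target copies a feature from the following segment, so the direction is regressive.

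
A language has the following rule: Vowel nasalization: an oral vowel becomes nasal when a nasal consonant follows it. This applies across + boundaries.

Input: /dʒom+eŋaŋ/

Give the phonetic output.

/o/ before nasal /m/ → [õ]
/e/ before nasal /ŋ/ → [ẽ]
/a/ before nasal /ŋ/ → [ã]

[dʒõm+ẽŋãŋ]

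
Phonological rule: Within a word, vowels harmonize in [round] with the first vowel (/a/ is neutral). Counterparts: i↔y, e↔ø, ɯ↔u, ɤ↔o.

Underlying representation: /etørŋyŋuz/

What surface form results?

[eterŋiŋɯz]

/ø/ harmonizes with /e/ ([-round]) → [e]
/y/ harmonizes with /e/ ([-round]) → [i]
/u/ harmonizes with /e/ ([-round]) → [ɯ]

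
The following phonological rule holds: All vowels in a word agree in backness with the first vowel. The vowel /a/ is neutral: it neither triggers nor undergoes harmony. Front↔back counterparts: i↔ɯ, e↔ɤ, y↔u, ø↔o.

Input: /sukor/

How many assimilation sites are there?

No segment meets the rule's conditions.

0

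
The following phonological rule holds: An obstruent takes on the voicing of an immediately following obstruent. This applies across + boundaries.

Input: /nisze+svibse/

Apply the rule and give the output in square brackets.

[nizze+zvipse]

/s/ before /z/ (voiced) → [z]
/s/ before /v/ (voiced) → [z]
/b/ before /s/ (voiceless) → [p]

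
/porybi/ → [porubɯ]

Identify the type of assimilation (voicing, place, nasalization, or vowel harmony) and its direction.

vowel harmony, progressive

/y/→[u] /i/→[ɯ].
Vowels agree with the first vowel, so the harmony is progressive.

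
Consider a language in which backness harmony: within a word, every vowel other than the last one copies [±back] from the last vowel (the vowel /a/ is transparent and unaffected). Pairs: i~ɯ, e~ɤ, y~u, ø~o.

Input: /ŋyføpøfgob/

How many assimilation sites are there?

/y/ harmonizes with /o/ ([+back]) → [u]
/ø/ harmonizes with /o/ ([+back]) → [o]
/ø/ harmonizes with /o/ ([+back]) → [o]
3 segments change.

3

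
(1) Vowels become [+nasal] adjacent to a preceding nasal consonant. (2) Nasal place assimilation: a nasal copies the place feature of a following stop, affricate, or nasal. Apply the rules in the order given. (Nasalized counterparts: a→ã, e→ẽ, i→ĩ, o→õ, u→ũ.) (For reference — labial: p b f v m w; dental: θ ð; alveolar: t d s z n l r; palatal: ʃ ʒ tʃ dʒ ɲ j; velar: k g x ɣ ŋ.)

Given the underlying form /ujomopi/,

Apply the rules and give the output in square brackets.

Rule 1: /o/ after nasal /m/ → [õ]
After rule 1: ujomõpi
Rule 2: no segment meets the rule's conditions; no change.

[ujomõpi]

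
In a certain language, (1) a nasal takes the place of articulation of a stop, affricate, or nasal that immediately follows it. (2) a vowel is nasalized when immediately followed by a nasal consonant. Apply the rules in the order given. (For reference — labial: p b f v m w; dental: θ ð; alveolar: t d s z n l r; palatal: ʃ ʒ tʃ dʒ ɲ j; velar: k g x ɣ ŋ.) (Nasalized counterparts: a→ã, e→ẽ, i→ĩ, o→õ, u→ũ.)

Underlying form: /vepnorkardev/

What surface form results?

[vepnorkardev]

Rule 1: no segment meets the rule's conditions; no change.
After rule 1: vepnorkardev
Rule 2: no segment meets the rule's conditions; no change.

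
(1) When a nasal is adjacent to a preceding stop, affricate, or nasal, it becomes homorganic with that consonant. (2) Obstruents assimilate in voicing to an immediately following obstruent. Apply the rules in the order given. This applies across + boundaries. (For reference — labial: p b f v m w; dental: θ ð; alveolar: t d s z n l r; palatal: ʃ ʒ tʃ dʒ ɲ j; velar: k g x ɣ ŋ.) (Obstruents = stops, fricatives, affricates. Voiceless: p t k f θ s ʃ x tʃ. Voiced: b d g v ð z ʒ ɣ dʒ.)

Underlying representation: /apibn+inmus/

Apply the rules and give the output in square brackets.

[apibm+innus]

Rule 1: /n/ after /b/ (labial) → [m]
Rule 1: /m/ after /n/ (alveolar) → [n]
After rule 1: apibm+innus
Rule 2: no segment meets the rule's conditions; no change.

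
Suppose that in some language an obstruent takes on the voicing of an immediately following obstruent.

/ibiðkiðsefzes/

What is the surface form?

/ð/ before /k/ (voiceless) → [θ]
/ð/ before /s/ (voiceless) → [θ]
/f/ before /z/ (voiced) → [v]

[ibiθkiθsevzes]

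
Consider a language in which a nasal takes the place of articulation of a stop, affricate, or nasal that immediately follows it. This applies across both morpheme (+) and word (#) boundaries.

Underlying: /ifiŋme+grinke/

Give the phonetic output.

/ŋ/ before /m/ (labial) → [m]
/n/ before /k/ (velar) → [ŋ]

[ifimme+griŋke]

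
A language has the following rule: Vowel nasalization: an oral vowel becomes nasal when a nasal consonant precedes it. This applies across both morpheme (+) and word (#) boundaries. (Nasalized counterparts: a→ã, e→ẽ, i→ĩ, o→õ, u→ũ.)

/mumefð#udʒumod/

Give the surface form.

[mũmẽfð#udʒumõd]

/u/ after nasal /m/ → [ũ]
/e/ after nasal /m/ → [ẽ]
/o/ after nasal /m/ → [õ]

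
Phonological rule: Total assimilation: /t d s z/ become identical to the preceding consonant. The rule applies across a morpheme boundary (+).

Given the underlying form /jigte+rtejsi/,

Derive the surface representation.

/t/ after /g/ → [g] (total assimilation)
/t/ after /r/ → [r] (total assimilation)
/s/ after /j/ → [j] (total assimilation)

[jigge+rrejji]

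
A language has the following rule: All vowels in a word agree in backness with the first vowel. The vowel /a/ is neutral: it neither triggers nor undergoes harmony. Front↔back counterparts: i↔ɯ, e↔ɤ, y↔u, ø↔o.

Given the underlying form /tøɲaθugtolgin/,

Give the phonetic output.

/u/ harmonizes with /ø/ ([-back]) → [y]
/o/ harmonizes with /ø/ ([-back]) → [ø]

[tøɲaθygtølgin]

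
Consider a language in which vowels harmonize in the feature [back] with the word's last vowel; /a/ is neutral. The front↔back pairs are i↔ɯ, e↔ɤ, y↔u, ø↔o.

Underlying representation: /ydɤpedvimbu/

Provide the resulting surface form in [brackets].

/y/ harmonizes with /u/ ([+back]) → [u]
/e/ harmonizes with /u/ ([+back]) → [ɤ]
/i/ harmonizes with /u/ ([+back]) → [ɯ]

[udɤpɤdvɯmbu]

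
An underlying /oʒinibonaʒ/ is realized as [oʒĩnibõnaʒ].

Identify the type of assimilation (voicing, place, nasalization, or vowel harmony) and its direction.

/i/→[ĩ] /o/→[õ].
Each target copies a feature from the following segment, so the direction is regressive.

nasalization, regressive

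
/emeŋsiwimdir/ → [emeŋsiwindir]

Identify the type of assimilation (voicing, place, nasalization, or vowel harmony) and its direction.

place assimilation, regressive

/m/→[n].
Each target copies a feature from the following segment, so the direction is regressive.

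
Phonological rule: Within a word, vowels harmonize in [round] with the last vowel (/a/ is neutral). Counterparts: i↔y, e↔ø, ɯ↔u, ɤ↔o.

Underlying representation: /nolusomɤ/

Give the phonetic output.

[nɤlɯsɤmɤ]

/o/ harmonizes with /ɤ/ ([-round]) → [ɤ]
/u/ harmonizes with /ɤ/ ([-round]) → [ɯ]
/o/ harmonizes with /ɤ/ ([-round]) → [ɤ]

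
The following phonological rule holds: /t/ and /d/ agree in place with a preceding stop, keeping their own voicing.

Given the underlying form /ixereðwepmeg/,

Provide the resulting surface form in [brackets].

[ixereðwepmeg]

no segment meets the rule's conditions; no change.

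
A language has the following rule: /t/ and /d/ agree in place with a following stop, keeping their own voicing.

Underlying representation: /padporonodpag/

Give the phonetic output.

[pabporonobpag]

/d/ before /p/ (labial) → [b]
/d/ before /p/ (labial) → [b]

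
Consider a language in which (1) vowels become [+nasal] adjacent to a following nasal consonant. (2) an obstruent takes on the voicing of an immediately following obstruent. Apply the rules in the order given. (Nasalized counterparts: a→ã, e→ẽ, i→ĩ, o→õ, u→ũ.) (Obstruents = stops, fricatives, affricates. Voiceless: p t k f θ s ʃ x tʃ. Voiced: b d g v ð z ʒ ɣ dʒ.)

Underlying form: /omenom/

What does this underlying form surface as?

[õmẽnõm]

Rule 1: /o/ before nasal /m/ → [õ]
Rule 1: /e/ before nasal /n/ → [ẽ]
Rule 1: /o/ before nasal /m/ → [õ]
After rule 1: õmẽnõm
Rule 2: no segment meets the rule's conditions; no change.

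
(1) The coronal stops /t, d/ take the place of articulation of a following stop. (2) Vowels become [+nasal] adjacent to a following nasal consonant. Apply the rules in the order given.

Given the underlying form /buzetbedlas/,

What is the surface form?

[buzepbedlas]

Rule 1: /t/ before /b/ (labial) → [p]
After rule 1: buzepbedlas
Rule 2: no segment meets the rule's conditions; no change.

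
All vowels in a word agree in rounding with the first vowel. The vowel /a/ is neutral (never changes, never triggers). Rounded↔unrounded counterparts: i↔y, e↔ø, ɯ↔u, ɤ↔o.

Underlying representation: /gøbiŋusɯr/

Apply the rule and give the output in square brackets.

/i/ harmonizes with /ø/ ([+round]) → [y]
/ɯ/ harmonizes with /ø/ ([+round]) → [u]

[gøbyŋusur]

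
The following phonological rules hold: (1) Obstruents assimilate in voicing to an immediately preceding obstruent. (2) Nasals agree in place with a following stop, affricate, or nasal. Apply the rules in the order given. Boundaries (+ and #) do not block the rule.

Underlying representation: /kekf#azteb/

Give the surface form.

[kekf#azdeb]

Rule 1: /t/ after /z/ (voiced) → [d]
After rule 1: kekf#azdeb
Rule 2: no segment meets the rule's conditions; no change.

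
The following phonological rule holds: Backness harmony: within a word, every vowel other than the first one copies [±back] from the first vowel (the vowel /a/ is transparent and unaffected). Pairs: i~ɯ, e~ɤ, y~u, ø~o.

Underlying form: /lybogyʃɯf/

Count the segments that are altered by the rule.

2

/o/ harmonizes with /y/ ([-back]) → [ø]
/ɯ/ harmonizes with /y/ ([-back]) → [i]
2 segments change.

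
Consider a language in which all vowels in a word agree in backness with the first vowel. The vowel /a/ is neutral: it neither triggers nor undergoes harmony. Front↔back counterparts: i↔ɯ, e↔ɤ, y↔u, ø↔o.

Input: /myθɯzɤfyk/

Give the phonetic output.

[myθizefyk]

/ɯ/ harmonizes with /y/ ([-back]) → [i]
/ɤ/ harmonizes with /y/ ([-back]) → [e]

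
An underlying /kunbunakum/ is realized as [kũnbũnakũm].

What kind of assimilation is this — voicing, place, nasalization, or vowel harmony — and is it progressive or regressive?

/u/→[ũ] /u/→[ũ] /u/→[ũ].
Each target copies a feature from the following segment, so the direction is regressive.

nasalization, regressive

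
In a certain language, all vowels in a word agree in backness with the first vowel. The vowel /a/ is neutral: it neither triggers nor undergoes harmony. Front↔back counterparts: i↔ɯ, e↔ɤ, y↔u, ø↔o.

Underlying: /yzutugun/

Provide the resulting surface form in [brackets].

/u/ harmonizes with /y/ ([-back]) → [y]
/u/ harmonizes with /y/ ([-back]) → [y]
/u/ harmonizes with /y/ ([-back]) → [y]

[yzytygyn]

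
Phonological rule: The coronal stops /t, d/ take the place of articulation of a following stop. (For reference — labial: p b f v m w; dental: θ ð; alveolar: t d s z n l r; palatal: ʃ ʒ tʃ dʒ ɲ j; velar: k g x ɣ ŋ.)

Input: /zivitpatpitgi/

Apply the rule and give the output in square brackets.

[zivippappikgi]

/t/ before /p/ (labial) → [p]
/t/ before /p/ (labial) → [p]
/t/ before /g/ (velar) → [k]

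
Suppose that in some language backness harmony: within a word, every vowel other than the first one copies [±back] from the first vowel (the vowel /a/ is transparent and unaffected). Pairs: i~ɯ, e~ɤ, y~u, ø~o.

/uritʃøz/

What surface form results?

/i/ harmonizes with /u/ ([+back]) → [ɯ]
/ø/ harmonizes with /u/ ([+back]) → [o]

[urɯtʃoz]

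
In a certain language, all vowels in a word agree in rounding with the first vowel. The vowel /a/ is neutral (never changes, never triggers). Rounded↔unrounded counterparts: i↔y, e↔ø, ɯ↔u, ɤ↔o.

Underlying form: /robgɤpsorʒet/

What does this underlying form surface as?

/ɤ/ harmonizes with /o/ ([+round]) → [o]
/e/ harmonizes with /o/ ([+round]) → [ø]

[robgopsorʒøt]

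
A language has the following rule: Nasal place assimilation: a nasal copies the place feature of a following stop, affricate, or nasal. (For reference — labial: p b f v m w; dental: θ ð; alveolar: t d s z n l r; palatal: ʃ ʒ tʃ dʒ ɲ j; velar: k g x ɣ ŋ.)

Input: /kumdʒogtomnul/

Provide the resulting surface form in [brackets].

/m/ before /dʒ/ (palatal) → [ɲ]
/m/ before /n/ (alveolar) → [n]

[kuɲdʒogtonnul]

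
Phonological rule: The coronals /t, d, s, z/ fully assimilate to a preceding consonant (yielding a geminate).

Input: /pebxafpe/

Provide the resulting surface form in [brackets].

[pebxafpe]

no segment meets the rule's conditions; no change.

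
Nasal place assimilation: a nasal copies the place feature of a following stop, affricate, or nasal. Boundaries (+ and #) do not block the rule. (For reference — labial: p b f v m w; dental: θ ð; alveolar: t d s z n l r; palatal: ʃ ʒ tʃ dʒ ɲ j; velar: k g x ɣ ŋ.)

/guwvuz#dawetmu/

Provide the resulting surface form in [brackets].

[guwvuz#dawetmu]

no segment meets the rule's conditions; no change.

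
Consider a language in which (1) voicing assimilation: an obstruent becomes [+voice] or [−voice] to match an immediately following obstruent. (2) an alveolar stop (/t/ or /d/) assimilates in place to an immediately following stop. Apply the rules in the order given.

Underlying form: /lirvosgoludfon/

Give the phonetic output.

[lirvozgolutfon]

Rule 1: /s/ before /g/ (voiced) → [z]
Rule 1: /d/ before /f/ (voiceless) → [t]
After rule 1: lirvozgolutfon
Rule 2: no segment meets the rule's conditions; no change.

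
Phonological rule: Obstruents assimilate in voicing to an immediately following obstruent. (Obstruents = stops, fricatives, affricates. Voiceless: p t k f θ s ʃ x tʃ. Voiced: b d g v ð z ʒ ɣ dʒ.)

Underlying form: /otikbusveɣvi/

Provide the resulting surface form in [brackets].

/k/ before /b/ (voiced) → [g]
/s/ before /v/ (voiced) → [z]

[otigbuzveɣvi]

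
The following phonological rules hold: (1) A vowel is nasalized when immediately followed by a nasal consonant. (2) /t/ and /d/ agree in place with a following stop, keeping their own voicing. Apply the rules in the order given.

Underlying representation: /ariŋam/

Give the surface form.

Rule 1: /i/ before nasal /ŋ/ → [ĩ]
Rule 1: /a/ before nasal /m/ → [ã]
After rule 1: arĩŋãm
Rule 2: no segment meets the rule's conditions; no change.

[arĩŋãm]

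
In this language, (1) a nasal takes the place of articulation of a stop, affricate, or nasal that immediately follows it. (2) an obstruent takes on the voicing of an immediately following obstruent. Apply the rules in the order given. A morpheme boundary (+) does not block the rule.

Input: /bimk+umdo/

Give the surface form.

Rule 1: /m/ before /k/ (velar) → [ŋ]
Rule 1: /m/ before /d/ (alveolar) → [n]
After rule 1: biŋk+undo
Rule 2: no segment meets the rule's conditions; no change.

[biŋk+undo]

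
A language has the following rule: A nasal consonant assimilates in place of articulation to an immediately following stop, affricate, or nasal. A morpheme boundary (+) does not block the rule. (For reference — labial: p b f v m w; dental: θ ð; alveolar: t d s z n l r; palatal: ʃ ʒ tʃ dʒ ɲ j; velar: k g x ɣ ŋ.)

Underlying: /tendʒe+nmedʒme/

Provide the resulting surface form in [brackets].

/n/ before /dʒ/ (palatal) → [ɲ]
/n/ before /m/ (labial) → [m]

[teɲdʒe+mmedʒme]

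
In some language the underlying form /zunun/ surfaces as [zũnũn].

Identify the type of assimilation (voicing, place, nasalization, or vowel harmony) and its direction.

/u/→[ũ] /u/→[ũ].
Each target copies a feature from the following segment, so the direction is regressive.

nasalization, regressive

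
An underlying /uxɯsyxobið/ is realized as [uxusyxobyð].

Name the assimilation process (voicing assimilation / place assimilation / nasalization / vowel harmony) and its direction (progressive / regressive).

/ɯ/→[u] /i/→[y].
Vowels agree with the first vowel, so the harmony is progressive.

vowel harmony, progressive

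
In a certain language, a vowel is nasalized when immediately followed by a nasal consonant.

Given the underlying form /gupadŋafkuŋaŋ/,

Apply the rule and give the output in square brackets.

/u/ before nasal /ŋ/ → [ũ]
/a/ before nasal /ŋ/ → [ã]

[gupadŋafkũŋãŋ]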